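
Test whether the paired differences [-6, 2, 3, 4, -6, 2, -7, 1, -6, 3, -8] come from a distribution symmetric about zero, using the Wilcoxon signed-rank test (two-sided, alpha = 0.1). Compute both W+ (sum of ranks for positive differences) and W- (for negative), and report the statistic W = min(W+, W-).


Step 1: Drop any zero differences (none here) and take |d_i|.
|d| = [6, 2, 3, 4, 6, 2, 7, 1, 6, 3, 8]
Step 2: Midrank |d_i| (ties get averaged ranks).
ranks: |6|->8, |2|->2.5, |3|->4.5, |4|->6, |6|->8, |2|->2.5, |7|->10, |1|->1, |6|->8, |3|->4.5, |8|->11
Step 3: Attach original signs; sum ranks with positive sign and with negative sign.
W+ = 2.5 + 4.5 + 6 + 2.5 + 1 + 4.5 = 21
W- = 8 + 8 + 10 + 8 + 11 = 45
(Check: W+ + W- = 66 should equal n(n+1)/2 = 66.)
Step 4: Test statistic W = min(W+, W-) = 21.
Step 5: Ties in |d|, so use the tie-corrected normal approximation.
        E[W] = n(n+1)/4 = 11*12/4 = 33.
        Tie groups: |d|=2 (t=2), |d|=3 (t=2), |d|=6 (t=3); sum(t^3 - t) = 36.
        Var[W] = n(n+1)(2n+1)/24 - sum(t^3-t)/48 = 3036/24 - 36/48 = 125.75.
        z = (W - E[W]) / sqrt(Var[W]) = (21 - 33) / 11.2138 = -1.0701.
        Two-sided p = 2*Phi(z) = 0.284571.
Step 6: alpha = 0.1. fail to reject H0.

W+ = 21, W- = 45, W = min = 21, p = 0.284571, fail to reject H0.


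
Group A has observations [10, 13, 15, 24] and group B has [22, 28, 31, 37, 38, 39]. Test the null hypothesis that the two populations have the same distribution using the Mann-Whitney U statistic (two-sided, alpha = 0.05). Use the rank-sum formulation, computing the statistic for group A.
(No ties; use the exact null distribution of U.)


Step 1: Combine and sort all 10 observations; assign midranks.
sorted (value, group): (10,X), (13,X), (15,X), (22,Y), (24,X), (28,Y), (31,Y), (37,Y), (38,Y), (39,Y)
ranks: 10->1, 13->2, 15->3, 22->4, 24->5, 28->6, 31->7, 37->8, 38->9, 39->10
Step 2: Rank sum for X: R1 = 1 + 2 + 3 + 5 = 11.
Step 3: U_X = R1 - n1(n1+1)/2 = 11 - 4*5/2 = 11 - 10 = 1.
       U_Y = n1*n2 - U_X = 24 - 1 = 23.
Step 4: No ties, so the exact null distribution of U (based on enumerating the C(10,4) = 210 equally likely rank assignments) gives the two-sided p-value.
Step 5: p-value = 0.019048; compare to alpha = 0.05. reject H0.

U_X = 1, p = 0.019048, reject H0 at alpha = 0.05.


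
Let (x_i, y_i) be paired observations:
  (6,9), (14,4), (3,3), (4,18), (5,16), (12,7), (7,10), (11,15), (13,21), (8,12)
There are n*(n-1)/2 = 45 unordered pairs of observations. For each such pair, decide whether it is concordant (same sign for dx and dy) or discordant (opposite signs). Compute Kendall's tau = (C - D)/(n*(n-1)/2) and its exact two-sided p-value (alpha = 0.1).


Step 1: Enumerate the 45 unordered pairs (i,j) with i<j and classify each by sign(x_j-x_i) * sign(y_j-y_i).
  (1,2):dx=+8,dy=-5->D; (1,3):dx=-3,dy=-6->C; (1,4):dx=-2,dy=+9->D; (1,5):dx=-1,dy=+7->D
  (1,6):dx=+6,dy=-2->D; (1,7):dx=+1,dy=+1->C; (1,8):dx=+5,dy=+6->C; (1,9):dx=+7,dy=+12->C
  (1,10):dx=+2,dy=+3->C; (2,3):dx=-11,dy=-1->C; (2,4):dx=-10,dy=+14->D; (2,5):dx=-9,dy=+12->D
  (2,6):dx=-2,dy=+3->D; (2,7):dx=-7,dy=+6->D; (2,8):dx=-3,dy=+11->D; (2,9):dx=-1,dy=+17->D
  (2,10):dx=-6,dy=+8->D; (3,4):dx=+1,dy=+15->C; (3,5):dx=+2,dy=+13->C; (3,6):dx=+9,dy=+4->C
  (3,7):dx=+4,dy=+7->C; (3,8):dx=+8,dy=+12->C; (3,9):dx=+10,dy=+18->C; (3,10):dx=+5,dy=+9->C
  (4,5):dx=+1,dy=-2->D; (4,6):dx=+8,dy=-11->D; (4,7):dx=+3,dy=-8->D; (4,8):dx=+7,dy=-3->D
  (4,9):dx=+9,dy=+3->C; (4,10):dx=+4,dy=-6->D; (5,6):dx=+7,dy=-9->D; (5,7):dx=+2,dy=-6->D
  (5,8):dx=+6,dy=-1->D; (5,9):dx=+8,dy=+5->C; (5,10):dx=+3,dy=-4->D; (6,7):dx=-5,dy=+3->D
  (6,8):dx=-1,dy=+8->D; (6,9):dx=+1,dy=+14->C; (6,10):dx=-4,dy=+5->D; (7,8):dx=+4,dy=+5->C
  (7,9):dx=+6,dy=+11->C; (7,10):dx=+1,dy=+2->C; (8,9):dx=+2,dy=+6->C; (8,10):dx=-3,dy=-3->C
  (9,10):dx=-5,dy=-9->C
Step 2: C = 22, D = 23, total pairs = 45.
Step 3: tau = (C - D)/(n(n-1)/2) = (22 - 23)/45 = -0.022222.
Step 4: Exact two-sided p-value (enumerate n! = 3628800 permutations of y under H0): p = 1.000000.
Step 5: alpha = 0.1. fail to reject H0.

tau_b = -0.0222 (C=22, D=23), p = 1.000000, fail to reject H0.


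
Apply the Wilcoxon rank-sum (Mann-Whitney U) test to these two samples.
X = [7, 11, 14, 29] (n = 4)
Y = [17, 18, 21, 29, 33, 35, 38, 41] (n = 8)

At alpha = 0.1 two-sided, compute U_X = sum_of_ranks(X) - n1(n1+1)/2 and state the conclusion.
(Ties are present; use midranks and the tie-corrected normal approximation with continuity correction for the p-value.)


Step 1: Combine and sort all 12 observations; assign midranks.
sorted (value, group): (7,X), (11,X), (14,X), (17,Y), (18,Y), (21,Y), (29,X), (29,Y), (33,Y), (35,Y), (38,Y), (41,Y)
ranks: 7->1, 11->2, 14->3, 17->4, 18->5, 21->6, 29->7.5, 29->7.5, 33->9, 35->10, 38->11, 41->12
Step 2: Rank sum for X: R1 = 1 + 2 + 3 + 7.5 = 13.5.
Step 3: U_X = R1 - n1(n1+1)/2 = 13.5 - 4*5/2 = 13.5 - 10 = 3.5.
       U_Y = n1*n2 - U_X = 32 - 3.5 = 28.5.
Step 4: Ties are present, so use the tie-corrected normal approximation (with continuity correction) for the p-value.
Step 5: p-value = 0.041184; compare to alpha = 0.1. reject H0.

U_X = 3.5, p = 0.041184, reject H0 at alpha = 0.1.


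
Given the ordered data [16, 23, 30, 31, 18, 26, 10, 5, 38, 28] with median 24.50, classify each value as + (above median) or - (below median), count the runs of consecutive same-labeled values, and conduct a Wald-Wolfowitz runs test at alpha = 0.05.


Step 1: Compute median = 24.50; label A = above, B = below.
Labels in order: BBAABABBAA  (n_A = 5, n_B = 5)
Step 2: Count runs R = 6.
Step 3: Under H0 (random ordering), E[R] = 2*n_A*n_B/(n_A+n_B) + 1 = 2*5*5/10 + 1 = 6.0000.
        Var[R] = 2*n_A*n_B*(2*n_A*n_B - n_A - n_B) / ((n_A+n_B)^2 * (n_A+n_B-1)) = 2000/900 = 2.2222.
        SD[R] = 1.4907.
Step 4: R = E[R], so z = 0 with no continuity correction.
Step 5: Two-sided p-value via normal approximation = 2*(1 - Phi(|z|)) = 1.000000.
Step 6: alpha = 0.05. fail to reject H0.

R = 6, z = 0.0000, p = 1.000000, fail to reject H0.


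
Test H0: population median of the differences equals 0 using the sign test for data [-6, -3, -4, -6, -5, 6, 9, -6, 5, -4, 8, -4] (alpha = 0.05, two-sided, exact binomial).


Step 1: Discard zero differences. Original n = 12; n_eff = number of nonzero differences = 12.
Nonzero differences (with sign): -6, -3, -4, -6, -5, +6, +9, -6, +5, -4, +8, -4
Step 2: Count signs: positive = 4, negative = 8.
Step 3: Under H0: P(positive) = 0.5, so the number of positives S ~ Bin(12, 0.5).
Step 4: Two-sided exact p-value = sum of Bin(12,0.5) probabilities at or below the observed probability = 0.387695.
Step 5: alpha = 0.05. fail to reject H0.

n_eff = 12, pos = 4, neg = 8, p = 0.387695, fail to reject H0.


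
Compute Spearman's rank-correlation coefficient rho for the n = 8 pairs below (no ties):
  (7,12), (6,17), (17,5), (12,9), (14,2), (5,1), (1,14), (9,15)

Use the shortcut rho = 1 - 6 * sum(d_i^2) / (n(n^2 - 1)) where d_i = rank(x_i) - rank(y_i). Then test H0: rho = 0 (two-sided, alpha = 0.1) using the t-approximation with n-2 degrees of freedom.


Step 1: Rank x and y separately (midranks; no ties here).
rank(x): 7->4, 6->3, 17->8, 12->6, 14->7, 5->2, 1->1, 9->5
rank(y): 12->5, 17->8, 5->3, 9->4, 2->2, 1->1, 14->6, 15->7
Step 2: d_i = R_x(i) - R_y(i); compute d_i^2.
  (4-5)^2=1, (3-8)^2=25, (8-3)^2=25, (6-4)^2=4, (7-2)^2=25, (2-1)^2=1, (1-6)^2=25, (5-7)^2=4
sum(d^2) = 110.
Step 3: rho = 1 - 6*110 / (8*(8^2 - 1)) = 1 - 660/504 = -0.309524.
Step 4: Under H0, t = rho * sqrt((n-2)/(1-rho^2)) = -0.7973 ~ t(6).
Step 5: Two-sided p-value from the t-distribution with 6 df = 0.455645.
Step 6: alpha = 0.1. fail to reject H0.

rho = -0.3095, p = 0.455645, fail to reject H0 at alpha = 0.1.


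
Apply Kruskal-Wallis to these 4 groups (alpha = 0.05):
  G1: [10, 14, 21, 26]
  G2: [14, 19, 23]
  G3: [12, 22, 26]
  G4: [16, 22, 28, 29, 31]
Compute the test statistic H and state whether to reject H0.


Step 1: Combine all N = 15 observations and assign midranks.
sorted (value, group, rank): (10,G1,1), (12,G3,2), (14,G1,3.5), (14,G2,3.5), (16,G4,5), (19,G2,6), (21,G1,7), (22,G3,8.5), (22,G4,8.5), (23,G2,10), (26,G1,11.5), (26,G3,11.5), (28,G4,13), (29,G4,14), (31,G4,15)
Step 2: Sum ranks within each group.
R_1 = 23 (n_1 = 4)
R_2 = 19.5 (n_2 = 3)
R_3 = 22 (n_3 = 3)
R_4 = 55.5 (n_4 = 5)
Step 3: H = 12/(N(N+1)) * sum(R_i^2/n_i) - 3(N+1)
     = 12/(15*16) * (23^2/4 + 19.5^2/3 + 22^2/3 + 55.5^2/5) - 3*16
     = 0.050000 * 1036.38 - 48
     = 3.819167.
Step 4: Ties present; correction factor C = 1 - 18/(15^3 - 15) = 0.994643. Corrected H = 3.819167 / 0.994643 = 3.839737.
Step 5: Under H0, H ~ chi^2(3); p-value = 0.279298.
Step 6: alpha = 0.05. fail to reject H0.

H = 3.8397, df = 3, p = 0.279298, fail to reject H0.


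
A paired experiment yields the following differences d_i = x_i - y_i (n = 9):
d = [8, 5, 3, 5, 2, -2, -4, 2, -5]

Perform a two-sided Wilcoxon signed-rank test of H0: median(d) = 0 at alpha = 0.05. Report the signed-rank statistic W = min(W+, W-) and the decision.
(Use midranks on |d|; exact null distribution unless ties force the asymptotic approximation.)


Step 1: Drop any zero differences (none here) and take |d_i|.
|d| = [8, 5, 3, 5, 2, 2, 4, 2, 5]
Step 2: Midrank |d_i| (ties get averaged ranks).
ranks: |8|->9, |5|->7, |3|->4, |5|->7, |2|->2, |2|->2, |4|->5, |2|->2, |5|->7
Step 3: Attach original signs; sum ranks with positive sign and with negative sign.
W+ = 9 + 7 + 4 + 7 + 2 + 2 = 31
W- = 2 + 5 + 7 = 14
(Check: W+ + W- = 45 should equal n(n+1)/2 = 45.)
Step 4: Test statistic W = min(W+, W-) = 14.
Step 5: Ties in |d|, so use the tie-corrected normal approximation.
        E[W] = n(n+1)/4 = 9*10/4 = 22.5.
        Tie groups: |d|=2 (t=3), |d|=5 (t=3); sum(t^3 - t) = 48.
        Var[W] = n(n+1)(2n+1)/24 - sum(t^3-t)/48 = 1710/24 - 48/48 = 70.25.
        z = (W - E[W]) / sqrt(Var[W]) = (14 - 22.5) / 8.3815 = -1.0141.
        Two-sided p = 2*Phi(z) = 0.310518.
Step 6: alpha = 0.05. fail to reject H0.

W+ = 31, W- = 14, W = min = 14, p = 0.310518, fail to reject H0.


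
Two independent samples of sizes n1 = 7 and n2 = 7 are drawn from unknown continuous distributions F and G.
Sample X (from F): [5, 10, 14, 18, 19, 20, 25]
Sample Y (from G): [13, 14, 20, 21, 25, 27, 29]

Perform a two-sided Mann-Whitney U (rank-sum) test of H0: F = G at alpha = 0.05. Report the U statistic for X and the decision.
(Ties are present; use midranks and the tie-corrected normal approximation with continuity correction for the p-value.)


Step 1: Combine and sort all 14 observations; assign midranks.
sorted (value, group): (5,X), (10,X), (13,Y), (14,X), (14,Y), (18,X), (19,X), (20,X), (20,Y), (21,Y), (25,X), (25,Y), (27,Y), (29,Y)
ranks: 5->1, 10->2, 13->3, 14->4.5, 14->4.5, 18->6, 19->7, 20->8.5, 20->8.5, 21->10, 25->11.5, 25->11.5, 27->13, 29->14
Step 2: Rank sum for X: R1 = 1 + 2 + 4.5 + 6 + 7 + 8.5 + 11.5 = 40.5.
Step 3: U_X = R1 - n1(n1+1)/2 = 40.5 - 7*8/2 = 40.5 - 28 = 12.5.
       U_Y = n1*n2 - U_X = 49 - 12.5 = 36.5.
Step 4: Ties are present, so use the tie-corrected normal approximation (with continuity correction) for the p-value.
Step 5: p-value = 0.140405; compare to alpha = 0.05. fail to reject H0.

U_X = 12.5, p = 0.140405, fail to reject H0 at alpha = 0.05.


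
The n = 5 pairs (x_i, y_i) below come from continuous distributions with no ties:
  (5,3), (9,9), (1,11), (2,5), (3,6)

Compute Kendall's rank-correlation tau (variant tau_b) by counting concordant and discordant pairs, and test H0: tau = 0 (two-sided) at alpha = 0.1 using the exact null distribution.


Step 1: Enumerate the 10 unordered pairs (i,j) with i<j and classify each by sign(x_j-x_i) * sign(y_j-y_i).
  (1,2):dx=+4,dy=+6->C; (1,3):dx=-4,dy=+8->D; (1,4):dx=-3,dy=+2->D; (1,5):dx=-2,dy=+3->D
  (2,3):dx=-8,dy=+2->D; (2,4):dx=-7,dy=-4->C; (2,5):dx=-6,dy=-3->C; (3,4):dx=+1,dy=-6->D
  (3,5):dx=+2,dy=-5->D; (4,5):dx=+1,dy=+1->C
Step 2: C = 4, D = 6, total pairs = 10.
Step 3: tau = (C - D)/(n(n-1)/2) = (4 - 6)/10 = -0.200000.
Step 4: Exact two-sided p-value (enumerate n! = 120 permutations of y under H0): p = 0.816667.
Step 5: alpha = 0.1. fail to reject H0.

tau_b = -0.2000 (C=4, D=6), p = 0.816667, fail to reject H0.


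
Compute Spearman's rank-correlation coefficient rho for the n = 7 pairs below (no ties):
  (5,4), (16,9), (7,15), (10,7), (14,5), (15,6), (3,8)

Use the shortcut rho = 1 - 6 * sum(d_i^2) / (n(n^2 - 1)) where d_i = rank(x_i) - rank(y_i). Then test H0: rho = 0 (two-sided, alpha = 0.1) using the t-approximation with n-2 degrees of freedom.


Step 1: Rank x and y separately (midranks; no ties here).
rank(x): 5->2, 16->7, 7->3, 10->4, 14->5, 15->6, 3->1
rank(y): 4->1, 9->6, 15->7, 7->4, 5->2, 6->3, 8->5
Step 2: d_i = R_x(i) - R_y(i); compute d_i^2.
  (2-1)^2=1, (7-6)^2=1, (3-7)^2=16, (4-4)^2=0, (5-2)^2=9, (6-3)^2=9, (1-5)^2=16
sum(d^2) = 52.
Step 3: rho = 1 - 6*52 / (7*(7^2 - 1)) = 1 - 312/336 = 0.071429.
Step 4: Under H0, t = rho * sqrt((n-2)/(1-rho^2)) = 0.1601 ~ t(5).
Step 5: Two-sided p-value from the t-distribution with 5 df = 0.879048.
Step 6: alpha = 0.1. fail to reject H0.

rho = 0.0714, p = 0.879048, fail to reject H0 at alpha = 0.1.


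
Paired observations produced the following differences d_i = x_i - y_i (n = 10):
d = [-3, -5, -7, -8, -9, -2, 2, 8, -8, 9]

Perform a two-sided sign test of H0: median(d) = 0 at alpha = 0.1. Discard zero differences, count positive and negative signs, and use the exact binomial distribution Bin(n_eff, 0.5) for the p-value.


Step 1: Discard zero differences. Original n = 10; n_eff = number of nonzero differences = 10.
Nonzero differences (with sign): -3, -5, -7, -8, -9, -2, +2, +8, -8, +9
Step 2: Count signs: positive = 3, negative = 7.
Step 3: Under H0: P(positive) = 0.5, so the number of positives S ~ Bin(10, 0.5).
Step 4: Two-sided exact p-value = sum of Bin(10,0.5) probabilities at or below the observed probability = 0.343750.
Step 5: alpha = 0.1. fail to reject H0.

n_eff = 10, pos = 3, neg = 7, p = 0.343750, fail to reject H0.


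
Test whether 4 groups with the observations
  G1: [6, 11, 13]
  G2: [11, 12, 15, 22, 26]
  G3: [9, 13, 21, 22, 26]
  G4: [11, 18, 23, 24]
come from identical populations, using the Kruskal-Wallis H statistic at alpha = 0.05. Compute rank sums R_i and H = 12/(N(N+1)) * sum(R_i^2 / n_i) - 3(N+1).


Step 1: Combine all N = 17 observations and assign midranks.
sorted (value, group, rank): (6,G1,1), (9,G3,2), (11,G1,4), (11,G2,4), (11,G4,4), (12,G2,6), (13,G1,7.5), (13,G3,7.5), (15,G2,9), (18,G4,10), (21,G3,11), (22,G2,12.5), (22,G3,12.5), (23,G4,14), (24,G4,15), (26,G2,16.5), (26,G3,16.5)
Step 2: Sum ranks within each group.
R_1 = 12.5 (n_1 = 3)
R_2 = 48 (n_2 = 5)
R_3 = 49.5 (n_3 = 5)
R_4 = 43 (n_4 = 4)
Step 3: H = 12/(N(N+1)) * sum(R_i^2/n_i) - 3(N+1)
     = 12/(17*18) * (12.5^2/3 + 48^2/5 + 49.5^2/5 + 43^2/4) - 3*18
     = 0.039216 * 1465.18 - 54
     = 3.458170.
Step 4: Ties present; correction factor C = 1 - 42/(17^3 - 17) = 0.991422. Corrected H = 3.458170 / 0.991422 = 3.488092.
Step 5: Under H0, H ~ chi^2(3); p-value = 0.322310.
Step 6: alpha = 0.05. fail to reject H0.

H = 3.4881, df = 3, p = 0.322310, fail to reject H0.


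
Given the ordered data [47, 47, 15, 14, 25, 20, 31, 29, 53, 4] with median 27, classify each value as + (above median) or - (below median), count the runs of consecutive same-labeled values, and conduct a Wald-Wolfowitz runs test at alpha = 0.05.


Step 1: Compute median = 27; label A = above, B = below.
Labels in order: AABBBBAAAB  (n_A = 5, n_B = 5)
Step 2: Count runs R = 4.
Step 3: Under H0 (random ordering), E[R] = 2*n_A*n_B/(n_A+n_B) + 1 = 2*5*5/10 + 1 = 6.0000.
        Var[R] = 2*n_A*n_B*(2*n_A*n_B - n_A - n_B) / ((n_A+n_B)^2 * (n_A+n_B-1)) = 2000/900 = 2.2222.
        SD[R] = 1.4907.
Step 4: Continuity-corrected z = (R + 0.5 - E[R]) / SD[R] = (4 + 0.5 - 6.0000) / 1.4907 = -1.0062.
Step 5: Two-sided p-value via normal approximation = 2*(1 - Phi(|z|)) = 0.314305.
Step 6: alpha = 0.05. fail to reject H0.

R = 4, z = -1.0062, p = 0.314305, fail to reject H0.


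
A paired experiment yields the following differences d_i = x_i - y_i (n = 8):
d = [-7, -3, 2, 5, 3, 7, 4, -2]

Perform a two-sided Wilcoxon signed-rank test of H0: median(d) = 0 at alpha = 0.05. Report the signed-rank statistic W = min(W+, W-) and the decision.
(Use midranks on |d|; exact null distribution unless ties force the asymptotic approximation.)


Step 1: Drop any zero differences (none here) and take |d_i|.
|d| = [7, 3, 2, 5, 3, 7, 4, 2]
Step 2: Midrank |d_i| (ties get averaged ranks).
ranks: |7|->7.5, |3|->3.5, |2|->1.5, |5|->6, |3|->3.5, |7|->7.5, |4|->5, |2|->1.5
Step 3: Attach original signs; sum ranks with positive sign and with negative sign.
W+ = 1.5 + 6 + 3.5 + 7.5 + 5 = 23.5
W- = 7.5 + 3.5 + 1.5 = 12.5
(Check: W+ + W- = 36 should equal n(n+1)/2 = 36.)
Step 4: Test statistic W = min(W+, W-) = 12.5.
Step 5: Ties in |d|, so use the tie-corrected normal approximation.
        E[W] = n(n+1)/4 = 8*9/4 = 18.
        Tie groups: |d|=2 (t=2), |d|=3 (t=2), |d|=7 (t=2); sum(t^3 - t) = 18.
        Var[W] = n(n+1)(2n+1)/24 - sum(t^3-t)/48 = 1224/24 - 18/48 = 50.625.
        z = (W - E[W]) / sqrt(Var[W]) = (12.5 - 18) / 7.1151 = -0.7730.
        Two-sided p = 2*Phi(z) = 0.439522.
Step 6: alpha = 0.05. fail to reject H0.

W+ = 23.5, W- = 12.5, W = min = 12.5, p = 0.439522, fail to reject H0.


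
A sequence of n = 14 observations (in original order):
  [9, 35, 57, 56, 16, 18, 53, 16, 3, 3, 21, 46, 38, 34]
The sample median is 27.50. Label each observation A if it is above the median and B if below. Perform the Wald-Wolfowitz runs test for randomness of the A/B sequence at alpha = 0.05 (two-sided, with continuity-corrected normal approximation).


Step 1: Compute median = 27.50; label A = above, B = below.
Labels in order: BAAABBABBBBAAA  (n_A = 7, n_B = 7)
Step 2: Count runs R = 6.
Step 3: Under H0 (random ordering), E[R] = 2*n_A*n_B/(n_A+n_B) + 1 = 2*7*7/14 + 1 = 8.0000.
        Var[R] = 2*n_A*n_B*(2*n_A*n_B - n_A - n_B) / ((n_A+n_B)^2 * (n_A+n_B-1)) = 8232/2548 = 3.2308.
        SD[R] = 1.7974.
Step 4: Continuity-corrected z = (R + 0.5 - E[R]) / SD[R] = (6 + 0.5 - 8.0000) / 1.7974 = -0.8345.
Step 5: Two-sided p-value via normal approximation = 2*(1 - Phi(|z|)) = 0.403986.
Step 6: alpha = 0.05. fail to reject H0.

R = 6, z = -0.8345, p = 0.403986, fail to reject H0.


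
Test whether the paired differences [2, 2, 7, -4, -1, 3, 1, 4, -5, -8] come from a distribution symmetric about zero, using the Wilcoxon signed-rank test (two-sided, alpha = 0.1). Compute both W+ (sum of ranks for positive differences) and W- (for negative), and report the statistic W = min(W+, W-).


Step 1: Drop any zero differences (none here) and take |d_i|.
|d| = [2, 2, 7, 4, 1, 3, 1, 4, 5, 8]
Step 2: Midrank |d_i| (ties get averaged ranks).
ranks: |2|->3.5, |2|->3.5, |7|->9, |4|->6.5, |1|->1.5, |3|->5, |1|->1.5, |4|->6.5, |5|->8, |8|->10
Step 3: Attach original signs; sum ranks with positive sign and with negative sign.
W+ = 3.5 + 3.5 + 9 + 5 + 1.5 + 6.5 = 29
W- = 6.5 + 1.5 + 8 + 10 = 26
(Check: W+ + W- = 55 should equal n(n+1)/2 = 55.)
Step 4: Test statistic W = min(W+, W-) = 26.
Step 5: Ties in |d|, so use the tie-corrected normal approximation.
        E[W] = n(n+1)/4 = 10*11/4 = 27.5.
        Tie groups: |d|=1 (t=2), |d|=2 (t=2), |d|=4 (t=2); sum(t^3 - t) = 18.
        Var[W] = n(n+1)(2n+1)/24 - sum(t^3-t)/48 = 2310/24 - 18/48 = 95.875.
        z = (W - E[W]) / sqrt(Var[W]) = (26 - 27.5) / 9.7916 = -0.1532.
        Two-sided p = 2*Phi(z) = 0.878246.
Step 6: alpha = 0.1. fail to reject H0.

W+ = 29, W- = 26, W = min = 26, p = 0.878246, fail to reject H0.


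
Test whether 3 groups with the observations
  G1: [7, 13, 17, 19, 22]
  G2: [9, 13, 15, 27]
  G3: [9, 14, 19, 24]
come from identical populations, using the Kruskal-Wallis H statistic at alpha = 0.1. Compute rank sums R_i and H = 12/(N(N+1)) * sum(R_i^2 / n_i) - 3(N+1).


Step 1: Combine all N = 13 observations and assign midranks.
sorted (value, group, rank): (7,G1,1), (9,G2,2.5), (9,G3,2.5), (13,G1,4.5), (13,G2,4.5), (14,G3,6), (15,G2,7), (17,G1,8), (19,G1,9.5), (19,G3,9.5), (22,G1,11), (24,G3,12), (27,G2,13)
Step 2: Sum ranks within each group.
R_1 = 34 (n_1 = 5)
R_2 = 27 (n_2 = 4)
R_3 = 30 (n_3 = 4)
Step 3: H = 12/(N(N+1)) * sum(R_i^2/n_i) - 3(N+1)
     = 12/(13*14) * (34^2/5 + 27^2/4 + 30^2/4) - 3*14
     = 0.065934 * 638.45 - 42
     = 0.095604.
Step 4: Ties present; correction factor C = 1 - 18/(13^3 - 13) = 0.991758. Corrected H = 0.095604 / 0.991758 = 0.096399.
Step 5: Under H0, H ~ chi^2(2); p-value = 0.952944.
Step 6: alpha = 0.1. fail to reject H0.

H = 0.0964, df = 2, p = 0.952944, fail to reject H0.


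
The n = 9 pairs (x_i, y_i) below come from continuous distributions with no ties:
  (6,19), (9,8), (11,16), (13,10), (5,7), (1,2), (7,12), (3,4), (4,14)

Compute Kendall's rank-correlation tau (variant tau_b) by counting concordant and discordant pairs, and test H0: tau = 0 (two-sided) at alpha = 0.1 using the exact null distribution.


Step 1: Enumerate the 36 unordered pairs (i,j) with i<j and classify each by sign(x_j-x_i) * sign(y_j-y_i).
  (1,2):dx=+3,dy=-11->D; (1,3):dx=+5,dy=-3->D; (1,4):dx=+7,dy=-9->D; (1,5):dx=-1,dy=-12->C
  (1,6):dx=-5,dy=-17->C; (1,7):dx=+1,dy=-7->D; (1,8):dx=-3,dy=-15->C; (1,9):dx=-2,dy=-5->C
  (2,3):dx=+2,dy=+8->C; (2,4):dx=+4,dy=+2->C; (2,5):dx=-4,dy=-1->C; (2,6):dx=-8,dy=-6->C
  (2,7):dx=-2,dy=+4->D; (2,8):dx=-6,dy=-4->C; (2,9):dx=-5,dy=+6->D; (3,4):dx=+2,dy=-6->D
  (3,5):dx=-6,dy=-9->C; (3,6):dx=-10,dy=-14->C; (3,7):dx=-4,dy=-4->C; (3,8):dx=-8,dy=-12->C
  (3,9):dx=-7,dy=-2->C; (4,5):dx=-8,dy=-3->C; (4,6):dx=-12,dy=-8->C; (4,7):dx=-6,dy=+2->D
  (4,8):dx=-10,dy=-6->C; (4,9):dx=-9,dy=+4->D; (5,6):dx=-4,dy=-5->C; (5,7):dx=+2,dy=+5->C
  (5,8):dx=-2,dy=-3->C; (5,9):dx=-1,dy=+7->D; (6,7):dx=+6,dy=+10->C; (6,8):dx=+2,dy=+2->C
  (6,9):dx=+3,dy=+12->C; (7,8):dx=-4,dy=-8->C; (7,9):dx=-3,dy=+2->D; (8,9):dx=+1,dy=+10->C
Step 2: C = 25, D = 11, total pairs = 36.
Step 3: tau = (C - D)/(n(n-1)/2) = (25 - 11)/36 = 0.388889.
Step 4: Exact two-sided p-value (enumerate n! = 362880 permutations of y under H0): p = 0.180181.
Step 5: alpha = 0.1. fail to reject H0.

tau_b = 0.3889 (C=25, D=11), p = 0.180181, fail to reject H0.


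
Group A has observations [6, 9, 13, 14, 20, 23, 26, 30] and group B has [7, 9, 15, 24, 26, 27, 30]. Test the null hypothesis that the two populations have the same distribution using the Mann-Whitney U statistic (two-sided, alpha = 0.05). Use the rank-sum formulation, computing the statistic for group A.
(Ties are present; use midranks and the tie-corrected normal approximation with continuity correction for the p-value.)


Step 1: Combine and sort all 15 observations; assign midranks.
sorted (value, group): (6,X), (7,Y), (9,X), (9,Y), (13,X), (14,X), (15,Y), (20,X), (23,X), (24,Y), (26,X), (26,Y), (27,Y), (30,X), (30,Y)
ranks: 6->1, 7->2, 9->3.5, 9->3.5, 13->5, 14->6, 15->7, 20->8, 23->9, 24->10, 26->11.5, 26->11.5, 27->13, 30->14.5, 30->14.5
Step 2: Rank sum for X: R1 = 1 + 3.5 + 5 + 6 + 8 + 9 + 11.5 + 14.5 = 58.5.
Step 3: U_X = R1 - n1(n1+1)/2 = 58.5 - 8*9/2 = 58.5 - 36 = 22.5.
       U_Y = n1*n2 - U_X = 56 - 22.5 = 33.5.
Step 4: Ties are present, so use the tie-corrected normal approximation (with continuity correction) for the p-value.
Step 5: p-value = 0.561784; compare to alpha = 0.05. fail to reject H0.

U_X = 22.5, p = 0.561784, fail to reject H0 at alpha = 0.05.


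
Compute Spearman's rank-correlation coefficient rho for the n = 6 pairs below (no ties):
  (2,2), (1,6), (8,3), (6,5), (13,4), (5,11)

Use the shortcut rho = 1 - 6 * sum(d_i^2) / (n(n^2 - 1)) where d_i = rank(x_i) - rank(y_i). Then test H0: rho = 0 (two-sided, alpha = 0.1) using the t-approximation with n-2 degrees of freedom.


Step 1: Rank x and y separately (midranks; no ties here).
rank(x): 2->2, 1->1, 8->5, 6->4, 13->6, 5->3
rank(y): 2->1, 6->5, 3->2, 5->4, 4->3, 11->6
Step 2: d_i = R_x(i) - R_y(i); compute d_i^2.
  (2-1)^2=1, (1-5)^2=16, (5-2)^2=9, (4-4)^2=0, (6-3)^2=9, (3-6)^2=9
sum(d^2) = 44.
Step 3: rho = 1 - 6*44 / (6*(6^2 - 1)) = 1 - 264/210 = -0.257143.
Step 4: Under H0, t = rho * sqrt((n-2)/(1-rho^2)) = -0.5322 ~ t(4).
Step 5: Two-sided p-value from the t-distribution with 4 df = 0.622787.
Step 6: alpha = 0.1. fail to reject H0.

rho = -0.2571, p = 0.622787, fail to reject H0 at alpha = 0.1.


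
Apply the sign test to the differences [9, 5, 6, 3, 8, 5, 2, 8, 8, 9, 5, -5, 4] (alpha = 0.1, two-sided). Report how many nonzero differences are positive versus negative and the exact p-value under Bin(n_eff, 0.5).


Step 1: Discard zero differences. Original n = 13; n_eff = number of nonzero differences = 13.
Nonzero differences (with sign): +9, +5, +6, +3, +8, +5, +2, +8, +8, +9, +5, -5, +4
Step 2: Count signs: positive = 12, negative = 1.
Step 3: Under H0: P(positive) = 0.5, so the number of positives S ~ Bin(13, 0.5).
Step 4: Two-sided exact p-value = sum of Bin(13,0.5) probabilities at or below the observed probability = 0.003418.
Step 5: alpha = 0.1. reject H0.

n_eff = 13, pos = 12, neg = 1, p = 0.003418, reject H0.


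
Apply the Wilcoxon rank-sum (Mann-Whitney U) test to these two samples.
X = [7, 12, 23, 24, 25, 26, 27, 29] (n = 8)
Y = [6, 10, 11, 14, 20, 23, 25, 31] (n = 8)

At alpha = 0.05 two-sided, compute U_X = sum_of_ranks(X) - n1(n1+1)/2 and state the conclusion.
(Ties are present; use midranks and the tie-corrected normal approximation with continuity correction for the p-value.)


Step 1: Combine and sort all 16 observations; assign midranks.
sorted (value, group): (6,Y), (7,X), (10,Y), (11,Y), (12,X), (14,Y), (20,Y), (23,X), (23,Y), (24,X), (25,X), (25,Y), (26,X), (27,X), (29,X), (31,Y)
ranks: 6->1, 7->2, 10->3, 11->4, 12->5, 14->6, 20->7, 23->8.5, 23->8.5, 24->10, 25->11.5, 25->11.5, 26->13, 27->14, 29->15, 31->16
Step 2: Rank sum for X: R1 = 2 + 5 + 8.5 + 10 + 11.5 + 13 + 14 + 15 = 79.
Step 3: U_X = R1 - n1(n1+1)/2 = 79 - 8*9/2 = 79 - 36 = 43.
       U_Y = n1*n2 - U_X = 64 - 43 = 21.
Step 4: Ties are present, so use the tie-corrected normal approximation (with continuity correction) for the p-value.
Step 5: p-value = 0.269443; compare to alpha = 0.05. fail to reject H0.

U_X = 43, p = 0.269443, fail to reject H0 at alpha = 0.05.


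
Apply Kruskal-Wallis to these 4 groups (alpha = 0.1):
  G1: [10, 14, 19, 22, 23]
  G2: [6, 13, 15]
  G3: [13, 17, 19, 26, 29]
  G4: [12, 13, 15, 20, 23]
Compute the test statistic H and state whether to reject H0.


Step 1: Combine all N = 18 observations and assign midranks.
sorted (value, group, rank): (6,G2,1), (10,G1,2), (12,G4,3), (13,G2,5), (13,G3,5), (13,G4,5), (14,G1,7), (15,G2,8.5), (15,G4,8.5), (17,G3,10), (19,G1,11.5), (19,G3,11.5), (20,G4,13), (22,G1,14), (23,G1,15.5), (23,G4,15.5), (26,G3,17), (29,G3,18)
Step 2: Sum ranks within each group.
R_1 = 50 (n_1 = 5)
R_2 = 14.5 (n_2 = 3)
R_3 = 61.5 (n_3 = 5)
R_4 = 45 (n_4 = 5)
Step 3: H = 12/(N(N+1)) * sum(R_i^2/n_i) - 3(N+1)
     = 12/(18*19) * (50^2/5 + 14.5^2/3 + 61.5^2/5 + 45^2/5) - 3*19
     = 0.035088 * 1731.53 - 57
     = 3.755556.
Step 4: Ties present; correction factor C = 1 - 42/(18^3 - 18) = 0.992776. Corrected H = 3.755556 / 0.992776 = 3.782883.
Step 5: Under H0, H ~ chi^2(3); p-value = 0.285883.
Step 6: alpha = 0.1. fail to reject H0.

H = 3.7829, df = 3, p = 0.285883, fail to reject H0.


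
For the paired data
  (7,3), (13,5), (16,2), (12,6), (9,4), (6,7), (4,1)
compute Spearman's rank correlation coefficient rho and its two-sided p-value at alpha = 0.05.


Step 1: Rank x and y separately (midranks; no ties here).
rank(x): 7->3, 13->6, 16->7, 12->5, 9->4, 6->2, 4->1
rank(y): 3->3, 5->5, 2->2, 6->6, 4->4, 7->7, 1->1
Step 2: d_i = R_x(i) - R_y(i); compute d_i^2.
  (3-3)^2=0, (6-5)^2=1, (7-2)^2=25, (5-6)^2=1, (4-4)^2=0, (2-7)^2=25, (1-1)^2=0
sum(d^2) = 52.
Step 3: rho = 1 - 6*52 / (7*(7^2 - 1)) = 1 - 312/336 = 0.071429.
Step 4: Under H0, t = rho * sqrt((n-2)/(1-rho^2)) = 0.1601 ~ t(5).
Step 5: Two-sided p-value from the t-distribution with 5 df = 0.879048.
Step 6: alpha = 0.05. fail to reject H0.

rho = 0.0714, p = 0.879048, fail to reject H0 at alpha = 0.05.


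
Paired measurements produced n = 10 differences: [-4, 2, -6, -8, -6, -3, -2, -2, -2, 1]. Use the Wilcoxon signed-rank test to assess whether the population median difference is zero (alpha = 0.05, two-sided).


Step 1: Drop any zero differences (none here) and take |d_i|.
|d| = [4, 2, 6, 8, 6, 3, 2, 2, 2, 1]
Step 2: Midrank |d_i| (ties get averaged ranks).
ranks: |4|->7, |2|->3.5, |6|->8.5, |8|->10, |6|->8.5, |3|->6, |2|->3.5, |2|->3.5, |2|->3.5, |1|->1
Step 3: Attach original signs; sum ranks with positive sign and with negative sign.
W+ = 3.5 + 1 = 4.5
W- = 7 + 8.5 + 10 + 8.5 + 6 + 3.5 + 3.5 + 3.5 = 50.5
(Check: W+ + W- = 55 should equal n(n+1)/2 = 55.)
Step 4: Test statistic W = min(W+, W-) = 4.5.
Step 5: Ties in |d|, so use the tie-corrected normal approximation.
        E[W] = n(n+1)/4 = 10*11/4 = 27.5.
        Tie groups: |d|=2 (t=4), |d|=6 (t=2); sum(t^3 - t) = 66.
        Var[W] = n(n+1)(2n+1)/24 - sum(t^3-t)/48 = 2310/24 - 66/48 = 94.875.
        z = (W - E[W]) / sqrt(Var[W]) = (4.5 - 27.5) / 9.7404 = -2.3613.
        Two-sided p = 2*Phi(z) = 0.018211.
Step 6: alpha = 0.05. reject H0.

W+ = 4.5, W- = 50.5, W = min = 4.5, p = 0.018211, reject H0.


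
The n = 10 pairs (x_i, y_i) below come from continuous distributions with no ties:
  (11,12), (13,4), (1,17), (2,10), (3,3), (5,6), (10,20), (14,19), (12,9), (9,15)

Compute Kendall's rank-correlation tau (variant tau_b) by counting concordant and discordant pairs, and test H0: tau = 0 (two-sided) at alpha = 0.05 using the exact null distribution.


Step 1: Enumerate the 45 unordered pairs (i,j) with i<j and classify each by sign(x_j-x_i) * sign(y_j-y_i).
  (1,2):dx=+2,dy=-8->D; (1,3):dx=-10,dy=+5->D; (1,4):dx=-9,dy=-2->C; (1,5):dx=-8,dy=-9->C
  (1,6):dx=-6,dy=-6->C; (1,7):dx=-1,dy=+8->D; (1,8):dx=+3,dy=+7->C; (1,9):dx=+1,dy=-3->D
  (1,10):dx=-2,dy=+3->D; (2,3):dx=-12,dy=+13->D; (2,4):dx=-11,dy=+6->D; (2,5):dx=-10,dy=-1->C
  (2,6):dx=-8,dy=+2->D; (2,7):dx=-3,dy=+16->D; (2,8):dx=+1,dy=+15->C; (2,9):dx=-1,dy=+5->D
  (2,10):dx=-4,dy=+11->D; (3,4):dx=+1,dy=-7->D; (3,5):dx=+2,dy=-14->D; (3,6):dx=+4,dy=-11->D
  (3,7):dx=+9,dy=+3->C; (3,8):dx=+13,dy=+2->C; (3,9):dx=+11,dy=-8->D; (3,10):dx=+8,dy=-2->D
  (4,5):dx=+1,dy=-7->D; (4,6):dx=+3,dy=-4->D; (4,7):dx=+8,dy=+10->C; (4,8):dx=+12,dy=+9->C
  (4,9):dx=+10,dy=-1->D; (4,10):dx=+7,dy=+5->C; (5,6):dx=+2,dy=+3->C; (5,7):dx=+7,dy=+17->C
  (5,8):dx=+11,dy=+16->C; (5,9):dx=+9,dy=+6->C; (5,10):dx=+6,dy=+12->C; (6,7):dx=+5,dy=+14->C
  (6,8):dx=+9,dy=+13->C; (6,9):dx=+7,dy=+3->C; (6,10):dx=+4,dy=+9->C; (7,8):dx=+4,dy=-1->D
  (7,9):dx=+2,dy=-11->D; (7,10):dx=-1,dy=-5->C; (8,9):dx=-2,dy=-10->C; (8,10):dx=-5,dy=-4->C
  (9,10):dx=-3,dy=+6->D
Step 2: C = 23, D = 22, total pairs = 45.
Step 3: tau = (C - D)/(n(n-1)/2) = (23 - 22)/45 = 0.022222.
Step 4: Exact two-sided p-value (enumerate n! = 3628800 permutations of y under H0): p = 1.000000.
Step 5: alpha = 0.05. fail to reject H0.

tau_b = 0.0222 (C=23, D=22), p = 1.000000, fail to reject H0.


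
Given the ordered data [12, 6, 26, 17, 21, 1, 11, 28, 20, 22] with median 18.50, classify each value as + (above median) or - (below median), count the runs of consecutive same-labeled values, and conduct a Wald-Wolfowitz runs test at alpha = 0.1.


Step 1: Compute median = 18.50; label A = above, B = below.
Labels in order: BBABABBAAA  (n_A = 5, n_B = 5)
Step 2: Count runs R = 6.
Step 3: Under H0 (random ordering), E[R] = 2*n_A*n_B/(n_A+n_B) + 1 = 2*5*5/10 + 1 = 6.0000.
        Var[R] = 2*n_A*n_B*(2*n_A*n_B - n_A - n_B) / ((n_A+n_B)^2 * (n_A+n_B-1)) = 2000/900 = 2.2222.
        SD[R] = 1.4907.
Step 4: R = E[R], so z = 0 with no continuity correction.
Step 5: Two-sided p-value via normal approximation = 2*(1 - Phi(|z|)) = 1.000000.
Step 6: alpha = 0.1. fail to reject H0.

R = 6, z = 0.0000, p = 1.000000, fail to reject H0.


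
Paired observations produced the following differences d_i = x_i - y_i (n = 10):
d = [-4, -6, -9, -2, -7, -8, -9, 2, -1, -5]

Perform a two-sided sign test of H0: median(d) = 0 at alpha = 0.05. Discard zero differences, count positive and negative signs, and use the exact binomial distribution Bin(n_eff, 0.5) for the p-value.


Step 1: Discard zero differences. Original n = 10; n_eff = number of nonzero differences = 10.
Nonzero differences (with sign): -4, -6, -9, -2, -7, -8, -9, +2, -1, -5
Step 2: Count signs: positive = 1, negative = 9.
Step 3: Under H0: P(positive) = 0.5, so the number of positives S ~ Bin(10, 0.5).
Step 4: Two-sided exact p-value = sum of Bin(10,0.5) probabilities at or below the observed probability = 0.021484.
Step 5: alpha = 0.05. reject H0.

n_eff = 10, pos = 1, neg = 9, p = 0.021484, reject H0.


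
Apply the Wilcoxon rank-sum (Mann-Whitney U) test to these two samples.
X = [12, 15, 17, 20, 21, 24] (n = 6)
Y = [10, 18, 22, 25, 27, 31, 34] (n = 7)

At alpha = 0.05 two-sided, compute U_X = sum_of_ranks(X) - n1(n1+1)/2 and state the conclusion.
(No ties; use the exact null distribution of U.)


Step 1: Combine and sort all 13 observations; assign midranks.
sorted (value, group): (10,Y), (12,X), (15,X), (17,X), (18,Y), (20,X), (21,X), (22,Y), (24,X), (25,Y), (27,Y), (31,Y), (34,Y)
ranks: 10->1, 12->2, 15->3, 17->4, 18->5, 20->6, 21->7, 22->8, 24->9, 25->10, 27->11, 31->12, 34->13
Step 2: Rank sum for X: R1 = 2 + 3 + 4 + 6 + 7 + 9 = 31.
Step 3: U_X = R1 - n1(n1+1)/2 = 31 - 6*7/2 = 31 - 21 = 10.
       U_Y = n1*n2 - U_X = 42 - 10 = 32.
Step 4: No ties, so the exact null distribution of U (based on enumerating the C(13,6) = 1716 equally likely rank assignments) gives the two-sided p-value.
Step 5: p-value = 0.137529; compare to alpha = 0.05. fail to reject H0.

U_X = 10, p = 0.137529, fail to reject H0 at alpha = 0.05.


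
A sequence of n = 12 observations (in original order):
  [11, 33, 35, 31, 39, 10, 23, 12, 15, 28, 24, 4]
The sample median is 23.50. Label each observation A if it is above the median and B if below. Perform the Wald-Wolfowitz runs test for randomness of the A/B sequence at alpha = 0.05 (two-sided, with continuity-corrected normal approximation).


Step 1: Compute median = 23.50; label A = above, B = below.
Labels in order: BAAAABBBBAAB  (n_A = 6, n_B = 6)
Step 2: Count runs R = 5.
Step 3: Under H0 (random ordering), E[R] = 2*n_A*n_B/(n_A+n_B) + 1 = 2*6*6/12 + 1 = 7.0000.
        Var[R] = 2*n_A*n_B*(2*n_A*n_B - n_A - n_B) / ((n_A+n_B)^2 * (n_A+n_B-1)) = 4320/1584 = 2.7273.
        SD[R] = 1.6514.
Step 4: Continuity-corrected z = (R + 0.5 - E[R]) / SD[R] = (5 + 0.5 - 7.0000) / 1.6514 = -0.9083.
Step 5: Two-sided p-value via normal approximation = 2*(1 - Phi(|z|)) = 0.363722.
Step 6: alpha = 0.05. fail to reject H0.

R = 5, z = -0.9083, p = 0.363722, fail to reject H0.


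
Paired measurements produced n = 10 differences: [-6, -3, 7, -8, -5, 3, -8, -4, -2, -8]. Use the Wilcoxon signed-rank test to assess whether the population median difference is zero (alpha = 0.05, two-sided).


Step 1: Drop any zero differences (none here) and take |d_i|.
|d| = [6, 3, 7, 8, 5, 3, 8, 4, 2, 8]
Step 2: Midrank |d_i| (ties get averaged ranks).
ranks: |6|->6, |3|->2.5, |7|->7, |8|->9, |5|->5, |3|->2.5, |8|->9, |4|->4, |2|->1, |8|->9
Step 3: Attach original signs; sum ranks with positive sign and with negative sign.
W+ = 7 + 2.5 = 9.5
W- = 6 + 2.5 + 9 + 5 + 9 + 4 + 1 + 9 = 45.5
(Check: W+ + W- = 55 should equal n(n+1)/2 = 55.)
Step 4: Test statistic W = min(W+, W-) = 9.5.
Step 5: Ties in |d|, so use the tie-corrected normal approximation.
        E[W] = n(n+1)/4 = 10*11/4 = 27.5.
        Tie groups: |d|=3 (t=2), |d|=8 (t=3); sum(t^3 - t) = 30.
        Var[W] = n(n+1)(2n+1)/24 - sum(t^3-t)/48 = 2310/24 - 30/48 = 95.625.
        z = (W - E[W]) / sqrt(Var[W]) = (9.5 - 27.5) / 9.7788 = -1.8407.
        Two-sided p = 2*Phi(z) = 0.065663.
Step 6: alpha = 0.05. fail to reject H0.

W+ = 9.5, W- = 45.5, W = min = 9.5, p = 0.065663, fail to reject H0.


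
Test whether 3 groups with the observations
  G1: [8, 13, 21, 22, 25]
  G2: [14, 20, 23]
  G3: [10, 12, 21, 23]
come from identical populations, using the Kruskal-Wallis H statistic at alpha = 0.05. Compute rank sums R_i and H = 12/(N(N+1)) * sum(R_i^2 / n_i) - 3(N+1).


Step 1: Combine all N = 12 observations and assign midranks.
sorted (value, group, rank): (8,G1,1), (10,G3,2), (12,G3,3), (13,G1,4), (14,G2,5), (20,G2,6), (21,G1,7.5), (21,G3,7.5), (22,G1,9), (23,G2,10.5), (23,G3,10.5), (25,G1,12)
Step 2: Sum ranks within each group.
R_1 = 33.5 (n_1 = 5)
R_2 = 21.5 (n_2 = 3)
R_3 = 23 (n_3 = 4)
Step 3: H = 12/(N(N+1)) * sum(R_i^2/n_i) - 3(N+1)
     = 12/(12*13) * (33.5^2/5 + 21.5^2/3 + 23^2/4) - 3*13
     = 0.076923 * 510.783 - 39
     = 0.291026.
Step 4: Ties present; correction factor C = 1 - 12/(12^3 - 12) = 0.993007. Corrected H = 0.291026 / 0.993007 = 0.293075.
Step 5: Under H0, H ~ chi^2(2); p-value = 0.863693.
Step 6: alpha = 0.05. fail to reject H0.

H = 0.2931, df = 2, p = 0.863693, fail to reject H0.


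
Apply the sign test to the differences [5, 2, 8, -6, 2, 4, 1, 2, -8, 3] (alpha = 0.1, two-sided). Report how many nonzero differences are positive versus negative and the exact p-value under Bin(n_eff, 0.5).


Step 1: Discard zero differences. Original n = 10; n_eff = number of nonzero differences = 10.
Nonzero differences (with sign): +5, +2, +8, -6, +2, +4, +1, +2, -8, +3
Step 2: Count signs: positive = 8, negative = 2.
Step 3: Under H0: P(positive) = 0.5, so the number of positives S ~ Bin(10, 0.5).
Step 4: Two-sided exact p-value = sum of Bin(10,0.5) probabilities at or below the observed probability = 0.109375.
Step 5: alpha = 0.1. fail to reject H0.

n_eff = 10, pos = 8, neg = 2, p = 0.109375, fail to reject H0.


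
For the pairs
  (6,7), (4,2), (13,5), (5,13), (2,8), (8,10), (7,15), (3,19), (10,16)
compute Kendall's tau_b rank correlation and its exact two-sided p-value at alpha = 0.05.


Step 1: Enumerate the 36 unordered pairs (i,j) with i<j and classify each by sign(x_j-x_i) * sign(y_j-y_i).
  (1,2):dx=-2,dy=-5->C; (1,3):dx=+7,dy=-2->D; (1,4):dx=-1,dy=+6->D; (1,5):dx=-4,dy=+1->D
  (1,6):dx=+2,dy=+3->C; (1,7):dx=+1,dy=+8->C; (1,8):dx=-3,dy=+12->D; (1,9):dx=+4,dy=+9->C
  (2,3):dx=+9,dy=+3->C; (2,4):dx=+1,dy=+11->C; (2,5):dx=-2,dy=+6->D; (2,6):dx=+4,dy=+8->C
  (2,7):dx=+3,dy=+13->C; (2,8):dx=-1,dy=+17->D; (2,9):dx=+6,dy=+14->C; (3,4):dx=-8,dy=+8->D
  (3,5):dx=-11,dy=+3->D; (3,6):dx=-5,dy=+5->D; (3,7):dx=-6,dy=+10->D; (3,8):dx=-10,dy=+14->D
  (3,9):dx=-3,dy=+11->D; (4,5):dx=-3,dy=-5->C; (4,6):dx=+3,dy=-3->D; (4,7):dx=+2,dy=+2->C
  (4,8):dx=-2,dy=+6->D; (4,9):dx=+5,dy=+3->C; (5,6):dx=+6,dy=+2->C; (5,7):dx=+5,dy=+7->C
  (5,8):dx=+1,dy=+11->C; (5,9):dx=+8,dy=+8->C; (6,7):dx=-1,dy=+5->D; (6,8):dx=-5,dy=+9->D
  (6,9):dx=+2,dy=+6->C; (7,8):dx=-4,dy=+4->D; (7,9):dx=+3,dy=+1->C; (8,9):dx=+7,dy=-3->D
Step 2: C = 18, D = 18, total pairs = 36.
Step 3: tau = (C - D)/(n(n-1)/2) = (18 - 18)/36 = 0.000000.
Step 4: Exact two-sided p-value (enumerate n! = 362880 permutations of y under H0): p = 1.000000.
Step 5: alpha = 0.05. fail to reject H0.

tau_b = 0.0000 (C=18, D=18), p = 1.000000, fail to reject H0.


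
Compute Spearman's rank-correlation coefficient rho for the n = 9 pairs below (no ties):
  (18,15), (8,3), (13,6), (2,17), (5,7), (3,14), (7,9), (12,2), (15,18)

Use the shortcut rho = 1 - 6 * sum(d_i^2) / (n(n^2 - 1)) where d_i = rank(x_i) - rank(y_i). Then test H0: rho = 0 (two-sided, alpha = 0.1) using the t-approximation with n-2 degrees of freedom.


Step 1: Rank x and y separately (midranks; no ties here).
rank(x): 18->9, 8->5, 13->7, 2->1, 5->3, 3->2, 7->4, 12->6, 15->8
rank(y): 15->7, 3->2, 6->3, 17->8, 7->4, 14->6, 9->5, 2->1, 18->9
Step 2: d_i = R_x(i) - R_y(i); compute d_i^2.
  (9-7)^2=4, (5-2)^2=9, (7-3)^2=16, (1-8)^2=49, (3-4)^2=1, (2-6)^2=16, (4-5)^2=1, (6-1)^2=25, (8-9)^2=1
sum(d^2) = 122.
Step 3: rho = 1 - 6*122 / (9*(9^2 - 1)) = 1 - 732/720 = -0.016667.
Step 4: Under H0, t = rho * sqrt((n-2)/(1-rho^2)) = -0.0441 ~ t(7).
Step 5: Two-sided p-value from the t-distribution with 7 df = 0.966055.
Step 6: alpha = 0.1. fail to reject H0.

rho = -0.0167, p = 0.966055, fail to reject H0 at alpha = 0.1.


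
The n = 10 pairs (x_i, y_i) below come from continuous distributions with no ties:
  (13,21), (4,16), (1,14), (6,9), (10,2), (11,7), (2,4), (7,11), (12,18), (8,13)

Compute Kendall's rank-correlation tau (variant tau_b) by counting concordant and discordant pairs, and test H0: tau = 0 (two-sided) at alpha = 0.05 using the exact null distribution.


Step 1: Enumerate the 45 unordered pairs (i,j) with i<j and classify each by sign(x_j-x_i) * sign(y_j-y_i).
  (1,2):dx=-9,dy=-5->C; (1,3):dx=-12,dy=-7->C; (1,4):dx=-7,dy=-12->C; (1,5):dx=-3,dy=-19->C
  (1,6):dx=-2,dy=-14->C; (1,7):dx=-11,dy=-17->C; (1,8):dx=-6,dy=-10->C; (1,9):dx=-1,dy=-3->C
  (1,10):dx=-5,dy=-8->C; (2,3):dx=-3,dy=-2->C; (2,4):dx=+2,dy=-7->D; (2,5):dx=+6,dy=-14->D
  (2,6):dx=+7,dy=-9->D; (2,7):dx=-2,dy=-12->C; (2,8):dx=+3,dy=-5->D; (2,9):dx=+8,dy=+2->C
  (2,10):dx=+4,dy=-3->D; (3,4):dx=+5,dy=-5->D; (3,5):dx=+9,dy=-12->D; (3,6):dx=+10,dy=-7->D
  (3,7):dx=+1,dy=-10->D; (3,8):dx=+6,dy=-3->D; (3,9):dx=+11,dy=+4->C; (3,10):dx=+7,dy=-1->D
  (4,5):dx=+4,dy=-7->D; (4,6):dx=+5,dy=-2->D; (4,7):dx=-4,dy=-5->C; (4,8):dx=+1,dy=+2->C
  (4,9):dx=+6,dy=+9->C; (4,10):dx=+2,dy=+4->C; (5,6):dx=+1,dy=+5->C; (5,7):dx=-8,dy=+2->D
  (5,8):dx=-3,dy=+9->D; (5,9):dx=+2,dy=+16->C; (5,10):dx=-2,dy=+11->D; (6,7):dx=-9,dy=-3->C
  (6,8):dx=-4,dy=+4->D; (6,9):dx=+1,dy=+11->C; (6,10):dx=-3,dy=+6->D; (7,8):dx=+5,dy=+7->C
  (7,9):dx=+10,dy=+14->C; (7,10):dx=+6,dy=+9->C; (8,9):dx=+5,dy=+7->C; (8,10):dx=+1,dy=+2->C
  (9,10):dx=-4,dy=-5->C
Step 2: C = 27, D = 18, total pairs = 45.
Step 3: tau = (C - D)/(n(n-1)/2) = (27 - 18)/45 = 0.200000.
Step 4: Exact two-sided p-value (enumerate n! = 3628800 permutations of y under H0): p = 0.484313.
Step 5: alpha = 0.05. fail to reject H0.

tau_b = 0.2000 (C=27, D=18), p = 0.484313, fail to reject H0.
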